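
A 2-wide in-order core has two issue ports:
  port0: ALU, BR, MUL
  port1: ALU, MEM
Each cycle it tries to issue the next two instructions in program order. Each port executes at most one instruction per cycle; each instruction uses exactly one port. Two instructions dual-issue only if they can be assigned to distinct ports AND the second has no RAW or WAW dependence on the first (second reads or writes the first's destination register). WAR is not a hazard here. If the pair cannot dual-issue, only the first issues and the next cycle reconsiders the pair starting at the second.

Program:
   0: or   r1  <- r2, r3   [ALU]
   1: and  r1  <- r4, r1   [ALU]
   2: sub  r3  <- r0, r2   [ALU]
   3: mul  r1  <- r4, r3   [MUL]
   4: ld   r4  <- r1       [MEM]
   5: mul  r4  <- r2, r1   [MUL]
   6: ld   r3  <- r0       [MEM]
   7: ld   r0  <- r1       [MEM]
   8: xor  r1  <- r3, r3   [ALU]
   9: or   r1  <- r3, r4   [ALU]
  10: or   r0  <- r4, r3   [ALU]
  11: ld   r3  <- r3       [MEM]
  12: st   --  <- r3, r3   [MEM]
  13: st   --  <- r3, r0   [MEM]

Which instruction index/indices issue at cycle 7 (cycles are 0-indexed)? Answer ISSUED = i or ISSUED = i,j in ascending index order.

  cy0 -> i0 (or) RAW+WAW r1
  cy1 -> i1+i2 (and;sub) pair
  cy2 -> i3 (mul) RAW r1
  cy3 -> i4 (ld) WAW r4
  cy4 -> i5+i6 (mul;ld) pair
  cy5 -> i7+i8 (ld;xor) pair
  cy6 -> i9+i10 (or;or) pair
  cy7 -> i11 (ld) no-port MEM/MEM
  cy8 -> i12 (st) no-port MEM/MEM
  cy9 -> i13 (st) tail

ISSUED = 11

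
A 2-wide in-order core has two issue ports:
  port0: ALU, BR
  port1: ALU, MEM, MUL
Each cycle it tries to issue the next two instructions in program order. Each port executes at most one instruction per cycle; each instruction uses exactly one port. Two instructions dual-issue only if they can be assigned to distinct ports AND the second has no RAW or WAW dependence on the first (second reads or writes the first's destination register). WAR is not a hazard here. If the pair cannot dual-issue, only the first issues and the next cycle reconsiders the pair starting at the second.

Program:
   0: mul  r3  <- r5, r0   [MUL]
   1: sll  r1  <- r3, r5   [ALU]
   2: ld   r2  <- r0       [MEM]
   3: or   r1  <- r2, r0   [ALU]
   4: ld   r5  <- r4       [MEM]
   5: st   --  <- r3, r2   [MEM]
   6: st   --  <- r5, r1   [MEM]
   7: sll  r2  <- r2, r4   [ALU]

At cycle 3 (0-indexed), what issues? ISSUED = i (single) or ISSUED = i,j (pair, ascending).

[0] i0  mul.MUL  -- RAW r3
[1] i1/i2  sll.ALU+ld.MEM  -- 2-wide
[2] i3/i4  or.ALU+ld.MEM  -- 2-wide
[3] i5  st.MEM  -- no-port MEM/MEM
[4] i6/i7  st.MEM+sll.ALU  -- 2-wide

ISSUED = 5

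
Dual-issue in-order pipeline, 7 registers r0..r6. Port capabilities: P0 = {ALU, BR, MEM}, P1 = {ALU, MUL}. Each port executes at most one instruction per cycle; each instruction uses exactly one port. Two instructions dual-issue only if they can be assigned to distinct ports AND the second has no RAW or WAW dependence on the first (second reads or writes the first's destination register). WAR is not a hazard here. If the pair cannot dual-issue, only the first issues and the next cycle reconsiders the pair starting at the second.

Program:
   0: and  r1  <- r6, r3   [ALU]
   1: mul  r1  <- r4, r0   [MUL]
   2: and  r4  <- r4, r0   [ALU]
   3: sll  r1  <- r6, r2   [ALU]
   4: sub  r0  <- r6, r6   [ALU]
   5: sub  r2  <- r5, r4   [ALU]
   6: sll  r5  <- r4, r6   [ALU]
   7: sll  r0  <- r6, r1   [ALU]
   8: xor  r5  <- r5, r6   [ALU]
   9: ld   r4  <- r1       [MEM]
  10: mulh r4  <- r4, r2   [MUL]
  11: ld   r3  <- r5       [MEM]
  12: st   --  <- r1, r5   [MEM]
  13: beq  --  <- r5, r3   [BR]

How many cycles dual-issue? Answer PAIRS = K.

c0: i0 and.ALU  WAW r1
c1: i1&i2 mul.MUL+and.ALU  pair
c2: i3&i4 sll.ALU+sub.ALU  pair
c3: i5&i6 sub.ALU+sll.ALU  pair
c4: i7&i8 sll.ALU+xor.ALU  pair
c5: i9 ld.MEM  RAW+WAW r4
c6: i10&i11 mulh.MUL+ld.MEM  pair
c7: i12 st.MEM  no-port MEM/BR
c8: i13 beq.BR  tail

PAIRS = 5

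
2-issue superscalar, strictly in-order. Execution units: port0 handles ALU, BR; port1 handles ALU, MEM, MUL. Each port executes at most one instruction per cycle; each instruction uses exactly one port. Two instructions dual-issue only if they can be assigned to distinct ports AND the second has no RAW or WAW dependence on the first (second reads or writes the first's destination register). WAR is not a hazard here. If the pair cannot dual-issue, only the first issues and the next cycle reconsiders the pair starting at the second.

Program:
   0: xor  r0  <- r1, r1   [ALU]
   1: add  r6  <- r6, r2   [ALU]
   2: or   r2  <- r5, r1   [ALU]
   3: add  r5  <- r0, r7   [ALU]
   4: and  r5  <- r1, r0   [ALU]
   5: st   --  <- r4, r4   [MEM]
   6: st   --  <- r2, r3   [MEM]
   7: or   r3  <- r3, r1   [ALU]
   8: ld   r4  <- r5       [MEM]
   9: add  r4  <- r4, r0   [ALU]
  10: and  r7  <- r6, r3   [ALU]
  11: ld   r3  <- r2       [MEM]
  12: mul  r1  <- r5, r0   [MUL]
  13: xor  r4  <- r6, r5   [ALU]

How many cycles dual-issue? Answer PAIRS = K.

PAIRS = 6

0. xor.ALU;add.ALU @i0,i1  | pair
1. or.ALU;add.ALU @i2,i3  | pair
2. and.ALU;st.MEM @i4,i5  | pair
3. st.MEM;or.ALU @i6,i7  | pair
4. ld.MEM @i8  | RAW+WAW r4
5. add.ALU;and.ALU @i9,i10  | pair
6. ld.MEM @i11  | no-port MEM/MUL
7. mul.MUL;xor.ALU @i12,i13  | pair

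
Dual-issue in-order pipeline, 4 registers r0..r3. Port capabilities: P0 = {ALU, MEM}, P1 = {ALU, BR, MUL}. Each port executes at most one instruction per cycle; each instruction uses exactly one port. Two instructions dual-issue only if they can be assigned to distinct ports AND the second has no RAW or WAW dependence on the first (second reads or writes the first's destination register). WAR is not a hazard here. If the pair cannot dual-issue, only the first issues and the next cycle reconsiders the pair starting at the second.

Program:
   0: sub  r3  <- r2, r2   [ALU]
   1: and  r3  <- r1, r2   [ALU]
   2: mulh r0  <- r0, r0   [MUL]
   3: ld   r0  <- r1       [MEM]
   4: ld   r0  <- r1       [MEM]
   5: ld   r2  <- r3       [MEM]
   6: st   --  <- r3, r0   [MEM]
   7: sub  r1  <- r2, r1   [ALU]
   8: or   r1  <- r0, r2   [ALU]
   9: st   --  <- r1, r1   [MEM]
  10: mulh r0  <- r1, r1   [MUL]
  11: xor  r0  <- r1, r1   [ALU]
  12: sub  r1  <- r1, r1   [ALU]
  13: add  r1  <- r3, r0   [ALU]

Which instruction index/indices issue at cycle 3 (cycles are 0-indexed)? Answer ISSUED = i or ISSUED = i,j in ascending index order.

t=0 i0:sub.ALU ; WAW r3
t=1 i1&i2:and.ALU+mulh.MUL ; 2-wide
t=2 i3:ld.MEM ; no-port MEM/MEM
t=3 i4:ld.MEM ; no-port MEM/MEM
t=4 i5:ld.MEM ; no-port MEM/MEM
t=5 i6&i7:st.MEM+sub.ALU ; 2-wide
t=6 i8:or.ALU ; RAW r1
t=7 i9&i10:st.MEM+mulh.MUL ; 2-wide
t=8 i11&i12:xor.ALU+sub.ALU ; 2-wide
t=9 i13:add.ALU ; tail

ISSUED = 4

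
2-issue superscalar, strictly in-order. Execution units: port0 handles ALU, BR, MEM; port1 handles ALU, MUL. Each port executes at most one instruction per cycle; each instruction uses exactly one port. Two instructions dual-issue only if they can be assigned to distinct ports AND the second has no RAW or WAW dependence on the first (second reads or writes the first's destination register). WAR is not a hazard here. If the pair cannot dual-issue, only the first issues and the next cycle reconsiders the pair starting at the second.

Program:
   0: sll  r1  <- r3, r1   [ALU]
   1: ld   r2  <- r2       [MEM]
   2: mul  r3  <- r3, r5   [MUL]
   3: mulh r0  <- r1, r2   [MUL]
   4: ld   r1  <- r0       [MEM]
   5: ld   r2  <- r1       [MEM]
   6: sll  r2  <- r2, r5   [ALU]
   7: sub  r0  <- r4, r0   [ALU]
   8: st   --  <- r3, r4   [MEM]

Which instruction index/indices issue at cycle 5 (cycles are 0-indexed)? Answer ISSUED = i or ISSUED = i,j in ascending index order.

ISSUED = 6,7

0. sll.ALU;ld.MEM @i0,i1  | pair
1. mul.MUL @i2  | no-port MUL/MUL
2. mulh.MUL @i3  | RAW r0
3. ld.MEM @i4  | no-port MEM/MEM
4. ld.MEM @i5  | RAW+WAW r2
5. sll.ALU;sub.ALU @i6,i7  | pair
6. st.MEM @i8  | tail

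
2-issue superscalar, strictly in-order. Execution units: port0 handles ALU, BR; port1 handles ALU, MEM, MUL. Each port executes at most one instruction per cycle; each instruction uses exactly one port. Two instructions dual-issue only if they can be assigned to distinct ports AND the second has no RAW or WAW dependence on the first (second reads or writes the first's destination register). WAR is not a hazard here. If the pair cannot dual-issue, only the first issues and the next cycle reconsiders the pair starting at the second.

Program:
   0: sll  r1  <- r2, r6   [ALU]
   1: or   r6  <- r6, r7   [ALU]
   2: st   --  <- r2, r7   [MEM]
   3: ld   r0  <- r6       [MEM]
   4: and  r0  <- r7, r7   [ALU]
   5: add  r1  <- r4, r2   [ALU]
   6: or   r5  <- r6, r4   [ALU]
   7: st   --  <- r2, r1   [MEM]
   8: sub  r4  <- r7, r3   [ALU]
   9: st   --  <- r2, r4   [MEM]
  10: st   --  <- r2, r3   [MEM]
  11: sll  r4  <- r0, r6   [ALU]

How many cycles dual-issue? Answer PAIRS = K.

PAIRS = 4

  cy0 -> i0/i1 (sll or) dual
  cy1 -> i2 (st) no-port MEM/MEM
  cy2 -> i3 (ld) WAW r0
  cy3 -> i4/i5 (and add) dual
  cy4 -> i6/i7 (or st) dual
  cy5 -> i8 (sub) RAW r4
  cy6 -> i9 (st) no-port MEM/MEM
  cy7 -> i10/i11 (st sll) dual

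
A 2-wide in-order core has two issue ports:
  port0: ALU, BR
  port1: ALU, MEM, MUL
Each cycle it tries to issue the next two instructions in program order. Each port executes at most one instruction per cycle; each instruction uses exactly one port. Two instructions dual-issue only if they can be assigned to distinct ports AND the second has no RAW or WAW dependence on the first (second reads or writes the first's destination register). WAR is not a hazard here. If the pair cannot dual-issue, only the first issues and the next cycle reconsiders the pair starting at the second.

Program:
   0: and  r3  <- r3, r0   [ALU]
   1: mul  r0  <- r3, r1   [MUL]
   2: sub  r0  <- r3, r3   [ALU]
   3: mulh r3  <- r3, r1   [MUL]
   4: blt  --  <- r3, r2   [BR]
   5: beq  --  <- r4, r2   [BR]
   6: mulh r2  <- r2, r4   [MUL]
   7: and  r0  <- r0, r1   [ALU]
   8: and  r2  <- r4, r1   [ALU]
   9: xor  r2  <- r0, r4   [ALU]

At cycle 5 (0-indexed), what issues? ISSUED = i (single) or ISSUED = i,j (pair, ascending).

[0] i0  and  -- RAW r3
[1] i1  mul  -- WAW r0
[2] i2,i3  sub+mulh  -- pair
[3] i4  blt  -- no-port BR/BR
[4] i5,i6  beq+mulh  -- pair
[5] i7,i8  and+and  -- pair
[6] i9  xor  -- tail

ISSUED = 7,8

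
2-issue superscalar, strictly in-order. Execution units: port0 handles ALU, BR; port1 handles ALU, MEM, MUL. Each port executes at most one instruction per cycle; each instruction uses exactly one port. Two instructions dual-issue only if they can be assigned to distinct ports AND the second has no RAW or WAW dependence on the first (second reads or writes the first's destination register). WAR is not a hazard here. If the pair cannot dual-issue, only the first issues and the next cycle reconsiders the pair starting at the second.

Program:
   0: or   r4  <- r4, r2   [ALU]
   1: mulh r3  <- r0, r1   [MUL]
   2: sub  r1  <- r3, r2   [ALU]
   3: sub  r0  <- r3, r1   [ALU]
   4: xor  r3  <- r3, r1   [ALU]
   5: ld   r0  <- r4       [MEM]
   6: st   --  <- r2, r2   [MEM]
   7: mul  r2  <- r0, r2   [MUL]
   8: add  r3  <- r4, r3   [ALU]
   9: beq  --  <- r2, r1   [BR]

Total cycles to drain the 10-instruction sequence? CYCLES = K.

CYCLES = 7

0. or.ALU+mulh.MUL @i0+i1  | 2-wide
1. sub.ALU @i2  | RAW r1
2. sub.ALU+xor.ALU @i3+i4  | 2-wide
3. ld.MEM @i5  | no-port MEM/MEM
4. st.MEM @i6  | no-port MEM/MUL
5. mul.MUL+add.ALU @i7+i8  | 2-wide
6. beq.BR @i9  | tail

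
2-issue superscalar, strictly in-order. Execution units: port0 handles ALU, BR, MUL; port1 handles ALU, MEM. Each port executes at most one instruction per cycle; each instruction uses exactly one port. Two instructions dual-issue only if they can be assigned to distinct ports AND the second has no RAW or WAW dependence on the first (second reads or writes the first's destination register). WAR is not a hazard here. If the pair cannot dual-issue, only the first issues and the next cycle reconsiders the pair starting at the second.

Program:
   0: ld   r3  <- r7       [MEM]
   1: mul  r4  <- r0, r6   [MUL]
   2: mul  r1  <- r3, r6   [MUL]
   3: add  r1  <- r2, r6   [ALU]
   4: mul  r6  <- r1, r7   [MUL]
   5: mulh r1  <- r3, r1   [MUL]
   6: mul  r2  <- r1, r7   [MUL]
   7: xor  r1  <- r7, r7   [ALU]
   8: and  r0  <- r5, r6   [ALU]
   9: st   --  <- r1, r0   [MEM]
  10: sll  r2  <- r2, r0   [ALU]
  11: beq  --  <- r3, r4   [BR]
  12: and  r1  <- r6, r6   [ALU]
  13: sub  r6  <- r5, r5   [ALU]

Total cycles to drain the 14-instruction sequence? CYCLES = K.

c0: i0+i1 ld;mul  2-wide
c1: i2 mul  WAW r1
c2: i3 add  RAW r1
c3: i4 mul  no-port MUL/MUL
c4: i5 mulh  no-port MUL/MUL
c5: i6+i7 mul;xor  2-wide
c6: i8 and  RAW r0
c7: i9+i10 st;sll  2-wide
c8: i11+i12 beq;and  2-wide
c9: i13 sub  tail

CYCLES = 10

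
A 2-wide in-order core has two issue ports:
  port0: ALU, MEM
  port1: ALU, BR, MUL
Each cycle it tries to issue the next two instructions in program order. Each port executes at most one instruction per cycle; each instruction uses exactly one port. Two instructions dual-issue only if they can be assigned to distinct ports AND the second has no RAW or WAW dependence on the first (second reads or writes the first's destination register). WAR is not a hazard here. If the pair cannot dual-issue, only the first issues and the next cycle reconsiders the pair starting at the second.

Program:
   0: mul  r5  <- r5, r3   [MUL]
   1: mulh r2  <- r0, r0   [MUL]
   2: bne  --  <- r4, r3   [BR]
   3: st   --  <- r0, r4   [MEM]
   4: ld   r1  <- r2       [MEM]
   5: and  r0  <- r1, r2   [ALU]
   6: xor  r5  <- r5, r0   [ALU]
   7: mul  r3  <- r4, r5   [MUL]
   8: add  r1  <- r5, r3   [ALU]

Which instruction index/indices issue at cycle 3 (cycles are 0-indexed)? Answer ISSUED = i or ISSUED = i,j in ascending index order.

[0] i0  mul.MUL  -- no-port MUL/MUL
[1] i1  mulh.MUL  -- no-port MUL/BR
[2] i2,i3  bne.BR/st.MEM  -- pair
[3] i4  ld.MEM  -- RAW r1
[4] i5  and.ALU  -- RAW r0
[5] i6  xor.ALU  -- RAW r5
[6] i7  mul.MUL  -- RAW r3
[7] i8  add.ALU  -- tail

ISSUED = 4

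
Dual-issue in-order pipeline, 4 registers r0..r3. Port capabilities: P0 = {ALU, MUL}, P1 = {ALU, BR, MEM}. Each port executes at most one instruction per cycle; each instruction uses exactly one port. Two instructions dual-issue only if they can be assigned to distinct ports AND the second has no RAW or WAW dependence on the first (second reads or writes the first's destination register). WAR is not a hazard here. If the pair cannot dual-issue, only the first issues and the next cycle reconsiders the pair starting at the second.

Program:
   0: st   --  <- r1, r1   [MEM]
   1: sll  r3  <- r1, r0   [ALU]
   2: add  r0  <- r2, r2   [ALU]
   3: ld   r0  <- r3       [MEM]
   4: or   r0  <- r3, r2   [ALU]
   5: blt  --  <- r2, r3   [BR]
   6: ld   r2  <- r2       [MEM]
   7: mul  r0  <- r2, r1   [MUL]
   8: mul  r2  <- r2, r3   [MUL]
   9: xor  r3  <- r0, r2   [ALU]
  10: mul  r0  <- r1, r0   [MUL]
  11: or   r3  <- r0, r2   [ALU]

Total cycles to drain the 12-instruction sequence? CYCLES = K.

CYCLES = 9

t=0 i0,i1:st/sll ; dual
t=1 i2:add ; WAW r0
t=2 i3:ld ; WAW r0
t=3 i4,i5:or/blt ; dual
t=4 i6:ld ; RAW r2
t=5 i7:mul ; no-port MUL/MUL
t=6 i8:mul ; RAW r2
t=7 i9,i10:xor/mul ; dual
t=8 i11:or ; tail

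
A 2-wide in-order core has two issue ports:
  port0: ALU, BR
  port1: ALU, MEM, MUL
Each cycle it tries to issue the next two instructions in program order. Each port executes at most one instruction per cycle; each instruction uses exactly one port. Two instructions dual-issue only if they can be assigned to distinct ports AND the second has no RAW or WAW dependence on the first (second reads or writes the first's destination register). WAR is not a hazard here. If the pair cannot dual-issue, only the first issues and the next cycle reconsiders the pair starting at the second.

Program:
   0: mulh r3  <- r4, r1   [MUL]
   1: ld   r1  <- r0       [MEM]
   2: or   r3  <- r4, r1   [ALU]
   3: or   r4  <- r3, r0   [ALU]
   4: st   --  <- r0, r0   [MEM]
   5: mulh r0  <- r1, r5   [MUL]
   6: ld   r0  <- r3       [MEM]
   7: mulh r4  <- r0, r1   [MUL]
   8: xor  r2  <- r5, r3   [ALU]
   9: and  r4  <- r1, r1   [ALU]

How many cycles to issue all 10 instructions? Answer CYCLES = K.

[0] i0  mulh  -- no-port MUL/MEM
[1] i1  ld  -- RAW r1
[2] i2  or  -- RAW r3
[3] i3,i4  or+st  -- pair
[4] i5  mulh  -- no-port MUL/MEM
[5] i6  ld  -- no-port MEM/MUL
[6] i7,i8  mulh+xor  -- pair
[7] i9  and  -- tail

CYCLES = 8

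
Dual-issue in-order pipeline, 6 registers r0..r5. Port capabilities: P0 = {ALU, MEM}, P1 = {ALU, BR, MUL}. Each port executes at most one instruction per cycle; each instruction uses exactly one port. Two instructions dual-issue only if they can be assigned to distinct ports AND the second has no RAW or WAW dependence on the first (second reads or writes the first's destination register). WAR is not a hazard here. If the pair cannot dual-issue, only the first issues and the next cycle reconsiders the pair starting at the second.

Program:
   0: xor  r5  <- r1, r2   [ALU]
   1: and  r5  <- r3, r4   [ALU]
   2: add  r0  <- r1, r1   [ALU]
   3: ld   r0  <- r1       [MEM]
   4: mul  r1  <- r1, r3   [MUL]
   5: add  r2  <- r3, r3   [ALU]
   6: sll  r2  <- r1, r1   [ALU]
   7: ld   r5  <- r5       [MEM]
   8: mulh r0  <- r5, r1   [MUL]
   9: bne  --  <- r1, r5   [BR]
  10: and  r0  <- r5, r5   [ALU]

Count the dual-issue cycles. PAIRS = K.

c0: i0 xor  WAW r5
c1: i1&i2 and/add  dual
c2: i3&i4 ld/mul  dual
c3: i5 add  WAW r2
c4: i6&i7 sll/ld  dual
c5: i8 mulh  no-port MUL/BR
c6: i9&i10 bne/and  dual

PAIRS = 4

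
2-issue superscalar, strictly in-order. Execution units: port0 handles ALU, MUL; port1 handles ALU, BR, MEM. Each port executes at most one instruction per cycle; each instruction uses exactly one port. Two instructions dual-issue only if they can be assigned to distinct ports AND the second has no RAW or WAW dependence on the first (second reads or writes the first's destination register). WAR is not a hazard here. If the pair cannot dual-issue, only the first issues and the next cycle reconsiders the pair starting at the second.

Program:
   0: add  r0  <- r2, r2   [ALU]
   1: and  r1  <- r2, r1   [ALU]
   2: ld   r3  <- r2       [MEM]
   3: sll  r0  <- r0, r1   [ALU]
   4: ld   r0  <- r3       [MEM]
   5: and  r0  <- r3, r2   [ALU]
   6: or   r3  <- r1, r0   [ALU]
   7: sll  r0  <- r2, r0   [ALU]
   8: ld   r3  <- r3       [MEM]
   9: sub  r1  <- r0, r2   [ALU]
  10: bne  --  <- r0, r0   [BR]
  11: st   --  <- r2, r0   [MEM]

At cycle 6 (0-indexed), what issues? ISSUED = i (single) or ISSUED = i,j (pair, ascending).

ISSUED = 10

0. add+and @i0+i1  | dual
1. ld+sll @i2+i3  | dual
2. ld @i4  | WAW r0
3. and @i5  | RAW r0
4. or+sll @i6+i7  | dual
5. ld+sub @i8+i9  | dual
6. bne @i10  | no-port BR/MEM
7. st @i11  | tail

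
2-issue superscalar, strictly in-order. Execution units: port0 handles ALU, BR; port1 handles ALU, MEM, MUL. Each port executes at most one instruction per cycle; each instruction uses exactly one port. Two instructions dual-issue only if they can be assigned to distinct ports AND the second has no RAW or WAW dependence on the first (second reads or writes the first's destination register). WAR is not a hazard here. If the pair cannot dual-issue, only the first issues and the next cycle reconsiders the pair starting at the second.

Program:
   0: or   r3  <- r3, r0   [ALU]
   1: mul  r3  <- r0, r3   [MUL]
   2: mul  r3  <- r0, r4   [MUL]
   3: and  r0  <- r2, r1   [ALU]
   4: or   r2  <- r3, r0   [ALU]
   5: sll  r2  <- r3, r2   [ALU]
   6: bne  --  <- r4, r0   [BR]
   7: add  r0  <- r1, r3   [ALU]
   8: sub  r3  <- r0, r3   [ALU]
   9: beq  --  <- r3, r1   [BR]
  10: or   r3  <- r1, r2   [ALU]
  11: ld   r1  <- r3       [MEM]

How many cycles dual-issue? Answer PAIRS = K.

PAIRS = 3

[0] i0  or.ALU  -- RAW+WAW r3
[1] i1  mul.MUL  -- no-port MUL/MUL
[2] i2&i3  mul.MUL+and.ALU  -- 2-wide
[3] i4  or.ALU  -- RAW+WAW r2
[4] i5&i6  sll.ALU+bne.BR  -- 2-wide
[5] i7  add.ALU  -- RAW r0
[6] i8  sub.ALU  -- RAW r3
[7] i9&i10  beq.BR+or.ALU  -- 2-wide
[8] i11  ld.MEM  -- tail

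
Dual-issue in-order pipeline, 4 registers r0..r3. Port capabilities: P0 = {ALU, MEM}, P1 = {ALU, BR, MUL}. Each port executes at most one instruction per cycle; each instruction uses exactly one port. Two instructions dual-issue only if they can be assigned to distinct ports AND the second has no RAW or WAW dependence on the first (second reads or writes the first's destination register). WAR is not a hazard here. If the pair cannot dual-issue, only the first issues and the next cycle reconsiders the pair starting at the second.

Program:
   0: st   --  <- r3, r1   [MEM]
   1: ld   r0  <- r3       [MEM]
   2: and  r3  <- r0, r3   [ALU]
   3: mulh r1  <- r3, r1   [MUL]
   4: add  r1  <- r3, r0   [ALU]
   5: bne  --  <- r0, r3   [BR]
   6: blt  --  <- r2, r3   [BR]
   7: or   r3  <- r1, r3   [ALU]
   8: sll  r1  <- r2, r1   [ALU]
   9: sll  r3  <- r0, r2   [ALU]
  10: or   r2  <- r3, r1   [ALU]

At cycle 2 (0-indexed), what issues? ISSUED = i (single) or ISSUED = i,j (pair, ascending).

ISSUED = 2

#0 head=0: st.MEM i0 no-port MEM/MEM
#1 head=1: ld.MEM i1 RAW r0
#2 head=2: and.ALU i2 RAW r3
#3 head=3: mulh.MUL i3 WAW r1
#4 head=4: add.ALU bne.BR i4+i5 2-wide
#5 head=6: blt.BR or.ALU i6+i7 2-wide
#6 head=8: sll.ALU sll.ALU i8+i9 2-wide
#7 head=10: or.ALU i10 tail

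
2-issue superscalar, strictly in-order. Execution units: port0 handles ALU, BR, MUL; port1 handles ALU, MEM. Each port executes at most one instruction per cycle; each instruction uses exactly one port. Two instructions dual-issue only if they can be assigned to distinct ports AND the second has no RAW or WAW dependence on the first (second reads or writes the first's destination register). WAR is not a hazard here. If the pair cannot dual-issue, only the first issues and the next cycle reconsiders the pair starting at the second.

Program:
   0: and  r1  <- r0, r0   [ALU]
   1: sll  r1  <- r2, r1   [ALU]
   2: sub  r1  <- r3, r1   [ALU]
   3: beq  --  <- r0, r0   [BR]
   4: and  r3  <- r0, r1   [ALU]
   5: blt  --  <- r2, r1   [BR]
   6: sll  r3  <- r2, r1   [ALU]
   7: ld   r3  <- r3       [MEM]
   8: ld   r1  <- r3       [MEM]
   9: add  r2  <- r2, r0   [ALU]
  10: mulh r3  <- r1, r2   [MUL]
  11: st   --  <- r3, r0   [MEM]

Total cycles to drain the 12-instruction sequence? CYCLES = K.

0. and @i0  | RAW+WAW r1
1. sll @i1  | RAW+WAW r1
2. sub beq @i2+i3  | pair
3. and blt @i4+i5  | pair
4. sll @i6  | RAW+WAW r3
5. ld @i7  | no-port MEM/MEM
6. ld add @i8+i9  | pair
7. mulh @i10  | RAW r3
8. st @i11  | tail

CYCLES = 9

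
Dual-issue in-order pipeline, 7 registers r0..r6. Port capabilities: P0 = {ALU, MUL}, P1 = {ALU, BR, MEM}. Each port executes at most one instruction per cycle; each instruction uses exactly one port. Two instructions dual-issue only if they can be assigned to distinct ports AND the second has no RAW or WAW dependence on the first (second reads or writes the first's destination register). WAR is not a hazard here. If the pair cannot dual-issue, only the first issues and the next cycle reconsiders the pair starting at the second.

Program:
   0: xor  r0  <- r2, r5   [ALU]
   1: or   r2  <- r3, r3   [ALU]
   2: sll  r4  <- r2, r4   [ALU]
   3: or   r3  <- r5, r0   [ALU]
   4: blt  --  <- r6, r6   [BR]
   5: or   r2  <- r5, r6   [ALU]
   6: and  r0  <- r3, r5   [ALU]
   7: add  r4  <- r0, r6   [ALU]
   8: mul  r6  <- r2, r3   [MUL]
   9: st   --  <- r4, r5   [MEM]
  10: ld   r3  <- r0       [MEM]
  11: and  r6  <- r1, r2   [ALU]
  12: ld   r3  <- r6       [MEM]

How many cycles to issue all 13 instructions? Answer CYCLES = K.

CYCLES = 8

t=0 i0/i1:xor or ; 2-wide
t=1 i2/i3:sll or ; 2-wide
t=2 i4/i5:blt or ; 2-wide
t=3 i6:and ; RAW r0
t=4 i7/i8:add mul ; 2-wide
t=5 i9:st ; no-port MEM/MEM
t=6 i10/i11:ld and ; 2-wide
t=7 i12:ld ; tail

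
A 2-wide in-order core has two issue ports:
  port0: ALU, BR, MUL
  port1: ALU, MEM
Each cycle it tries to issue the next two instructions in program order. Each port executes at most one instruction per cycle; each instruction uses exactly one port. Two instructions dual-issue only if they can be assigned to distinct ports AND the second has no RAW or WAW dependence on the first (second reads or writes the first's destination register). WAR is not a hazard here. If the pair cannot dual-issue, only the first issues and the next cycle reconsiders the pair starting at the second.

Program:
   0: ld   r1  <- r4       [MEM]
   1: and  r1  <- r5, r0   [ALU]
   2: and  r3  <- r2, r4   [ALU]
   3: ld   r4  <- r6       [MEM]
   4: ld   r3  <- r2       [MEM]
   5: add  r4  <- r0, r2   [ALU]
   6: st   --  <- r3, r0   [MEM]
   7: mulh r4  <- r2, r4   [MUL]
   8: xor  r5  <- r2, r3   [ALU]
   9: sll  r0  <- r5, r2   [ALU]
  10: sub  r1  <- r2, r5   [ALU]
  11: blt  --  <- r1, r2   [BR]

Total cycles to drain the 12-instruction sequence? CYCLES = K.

CYCLES = 8

0. ld.MEM @i0  | WAW r1
1. and.ALU/and.ALU @i1&i2  | 2-wide
2. ld.MEM @i3  | no-port MEM/MEM
3. ld.MEM/add.ALU @i4&i5  | 2-wide
4. st.MEM/mulh.MUL @i6&i7  | 2-wide
5. xor.ALU @i8  | RAW r5
6. sll.ALU/sub.ALU @i9&i10  | 2-wide
7. blt.BR @i11  | tail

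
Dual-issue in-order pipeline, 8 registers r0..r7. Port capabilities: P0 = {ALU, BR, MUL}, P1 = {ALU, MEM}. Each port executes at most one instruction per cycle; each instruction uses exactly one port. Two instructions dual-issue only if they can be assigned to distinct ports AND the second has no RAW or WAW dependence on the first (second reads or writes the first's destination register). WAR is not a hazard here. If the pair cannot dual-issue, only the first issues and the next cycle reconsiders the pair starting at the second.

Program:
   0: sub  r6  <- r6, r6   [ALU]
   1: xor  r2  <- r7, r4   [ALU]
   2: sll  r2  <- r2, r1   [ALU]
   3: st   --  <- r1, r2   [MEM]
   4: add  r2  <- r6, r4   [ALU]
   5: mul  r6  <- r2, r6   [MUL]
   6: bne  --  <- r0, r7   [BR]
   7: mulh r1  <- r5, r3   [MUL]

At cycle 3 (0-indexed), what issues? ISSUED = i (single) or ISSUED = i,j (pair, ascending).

#0 head=0: sub+xor i0+i1 dual
#1 head=2: sll i2 RAW r2
#2 head=3: st+add i3+i4 dual
#3 head=5: mul i5 no-port MUL/BR
#4 head=6: bne i6 no-port BR/MUL
#5 head=7: mulh i7 tail

ISSUED = 5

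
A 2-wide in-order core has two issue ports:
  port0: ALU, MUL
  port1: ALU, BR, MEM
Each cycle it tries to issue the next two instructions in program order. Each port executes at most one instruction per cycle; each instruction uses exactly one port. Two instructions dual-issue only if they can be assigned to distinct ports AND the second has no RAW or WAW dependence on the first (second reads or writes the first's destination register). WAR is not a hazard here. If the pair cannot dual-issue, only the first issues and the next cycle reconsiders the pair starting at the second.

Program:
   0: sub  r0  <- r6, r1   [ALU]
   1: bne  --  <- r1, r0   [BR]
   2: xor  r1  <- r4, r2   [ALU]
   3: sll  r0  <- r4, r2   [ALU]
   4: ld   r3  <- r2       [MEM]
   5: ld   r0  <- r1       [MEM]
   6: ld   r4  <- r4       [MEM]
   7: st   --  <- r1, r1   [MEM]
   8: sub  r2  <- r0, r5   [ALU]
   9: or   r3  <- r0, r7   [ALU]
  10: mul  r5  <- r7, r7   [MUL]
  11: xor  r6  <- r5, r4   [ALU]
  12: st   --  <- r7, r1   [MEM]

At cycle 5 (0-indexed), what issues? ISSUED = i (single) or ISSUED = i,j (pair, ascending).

ISSUED = 7,8

  cy0 -> i0 (sub) RAW r0
  cy1 -> i1/i2 (bne;xor) 2-wide
  cy2 -> i3/i4 (sll;ld) 2-wide
  cy3 -> i5 (ld) no-port MEM/MEM
  cy4 -> i6 (ld) no-port MEM/MEM
  cy5 -> i7/i8 (st;sub) 2-wide
  cy6 -> i9/i10 (or;mul) 2-wide
  cy7 -> i11/i12 (xor;st) 2-wide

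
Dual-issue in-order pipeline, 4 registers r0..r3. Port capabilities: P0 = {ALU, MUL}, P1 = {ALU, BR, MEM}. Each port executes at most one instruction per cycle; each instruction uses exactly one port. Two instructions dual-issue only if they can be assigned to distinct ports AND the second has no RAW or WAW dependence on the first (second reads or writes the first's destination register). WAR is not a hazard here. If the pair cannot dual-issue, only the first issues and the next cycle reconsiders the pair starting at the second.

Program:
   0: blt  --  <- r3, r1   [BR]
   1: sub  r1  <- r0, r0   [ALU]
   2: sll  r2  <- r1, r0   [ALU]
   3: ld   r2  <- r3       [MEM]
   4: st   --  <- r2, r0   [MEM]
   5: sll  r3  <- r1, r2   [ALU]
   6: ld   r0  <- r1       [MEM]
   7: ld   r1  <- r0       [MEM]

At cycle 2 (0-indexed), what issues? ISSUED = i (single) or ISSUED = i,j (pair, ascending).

ISSUED = 3

c0: i0,i1 blt+sub  dual
c1: i2 sll  WAW r2
c2: i3 ld  no-port MEM/MEM
c3: i4,i5 st+sll  dual
c4: i6 ld  no-port MEM/MEM
c5: i7 ld  tail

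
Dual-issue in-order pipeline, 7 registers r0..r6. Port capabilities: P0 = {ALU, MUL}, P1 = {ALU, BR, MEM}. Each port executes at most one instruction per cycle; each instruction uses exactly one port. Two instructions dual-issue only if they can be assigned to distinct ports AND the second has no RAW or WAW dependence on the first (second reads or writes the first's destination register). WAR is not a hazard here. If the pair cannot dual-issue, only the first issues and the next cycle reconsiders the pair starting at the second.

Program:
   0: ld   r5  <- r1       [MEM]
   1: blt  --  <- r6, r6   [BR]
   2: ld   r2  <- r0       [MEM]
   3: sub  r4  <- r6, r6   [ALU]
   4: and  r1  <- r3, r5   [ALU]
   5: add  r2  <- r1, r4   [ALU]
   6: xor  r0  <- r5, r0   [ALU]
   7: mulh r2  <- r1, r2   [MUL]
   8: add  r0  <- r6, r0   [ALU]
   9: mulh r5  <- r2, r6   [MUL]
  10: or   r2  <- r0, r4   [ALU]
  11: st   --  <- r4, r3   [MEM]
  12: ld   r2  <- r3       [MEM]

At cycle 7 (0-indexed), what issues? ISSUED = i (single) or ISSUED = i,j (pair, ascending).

  cy0 -> i0 (ld.MEM) no-port MEM/BR
  cy1 -> i1 (blt.BR) no-port BR/MEM
  cy2 -> i2&i3 (ld.MEM/sub.ALU) 2-wide
  cy3 -> i4 (and.ALU) RAW r1
  cy4 -> i5&i6 (add.ALU/xor.ALU) 2-wide
  cy5 -> i7&i8 (mulh.MUL/add.ALU) 2-wide
  cy6 -> i9&i10 (mulh.MUL/or.ALU) 2-wide
  cy7 -> i11 (st.MEM) no-port MEM/MEM
  cy8 -> i12 (ld.MEM) tail

ISSUED = 11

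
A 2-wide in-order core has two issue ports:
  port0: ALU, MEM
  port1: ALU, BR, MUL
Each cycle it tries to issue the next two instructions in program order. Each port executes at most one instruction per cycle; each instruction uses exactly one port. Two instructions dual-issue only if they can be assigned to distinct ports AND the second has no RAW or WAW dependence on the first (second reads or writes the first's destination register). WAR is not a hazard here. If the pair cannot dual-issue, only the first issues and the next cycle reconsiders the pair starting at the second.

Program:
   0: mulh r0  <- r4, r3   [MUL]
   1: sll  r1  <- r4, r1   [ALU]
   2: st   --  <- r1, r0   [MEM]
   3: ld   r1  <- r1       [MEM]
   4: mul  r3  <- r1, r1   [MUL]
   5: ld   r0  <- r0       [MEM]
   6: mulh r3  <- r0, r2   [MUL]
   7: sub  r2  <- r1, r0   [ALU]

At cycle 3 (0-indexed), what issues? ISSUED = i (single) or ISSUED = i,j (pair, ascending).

[0] i0/i1  mulh.MUL;sll.ALU  -- 2-wide
[1] i2  st.MEM  -- no-port MEM/MEM
[2] i3  ld.MEM  -- RAW r1
[3] i4/i5  mul.MUL;ld.MEM  -- 2-wide
[4] i6/i7  mulh.MUL;sub.ALU  -- 2-wide

ISSUED = 4,5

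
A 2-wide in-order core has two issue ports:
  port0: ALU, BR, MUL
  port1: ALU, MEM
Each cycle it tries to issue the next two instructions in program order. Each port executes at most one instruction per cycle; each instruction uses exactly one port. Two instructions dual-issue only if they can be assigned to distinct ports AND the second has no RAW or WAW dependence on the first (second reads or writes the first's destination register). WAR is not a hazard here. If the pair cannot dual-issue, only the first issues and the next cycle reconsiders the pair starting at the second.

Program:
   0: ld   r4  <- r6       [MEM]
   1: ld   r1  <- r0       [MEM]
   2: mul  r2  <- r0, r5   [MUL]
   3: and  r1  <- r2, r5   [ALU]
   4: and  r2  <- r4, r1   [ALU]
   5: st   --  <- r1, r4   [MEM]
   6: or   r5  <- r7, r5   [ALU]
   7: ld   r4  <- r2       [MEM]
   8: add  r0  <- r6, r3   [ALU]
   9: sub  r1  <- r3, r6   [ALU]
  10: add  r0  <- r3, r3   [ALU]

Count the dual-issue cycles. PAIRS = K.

0. ld.MEM @i0  | no-port MEM/MEM
1. ld.MEM mul.MUL @i1,i2  | 2-wide
2. and.ALU @i3  | RAW r1
3. and.ALU st.MEM @i4,i5  | 2-wide
4. or.ALU ld.MEM @i6,i7  | 2-wide
5. add.ALU sub.ALU @i8,i9  | 2-wide
6. add.ALU @i10  | tail

PAIRS = 4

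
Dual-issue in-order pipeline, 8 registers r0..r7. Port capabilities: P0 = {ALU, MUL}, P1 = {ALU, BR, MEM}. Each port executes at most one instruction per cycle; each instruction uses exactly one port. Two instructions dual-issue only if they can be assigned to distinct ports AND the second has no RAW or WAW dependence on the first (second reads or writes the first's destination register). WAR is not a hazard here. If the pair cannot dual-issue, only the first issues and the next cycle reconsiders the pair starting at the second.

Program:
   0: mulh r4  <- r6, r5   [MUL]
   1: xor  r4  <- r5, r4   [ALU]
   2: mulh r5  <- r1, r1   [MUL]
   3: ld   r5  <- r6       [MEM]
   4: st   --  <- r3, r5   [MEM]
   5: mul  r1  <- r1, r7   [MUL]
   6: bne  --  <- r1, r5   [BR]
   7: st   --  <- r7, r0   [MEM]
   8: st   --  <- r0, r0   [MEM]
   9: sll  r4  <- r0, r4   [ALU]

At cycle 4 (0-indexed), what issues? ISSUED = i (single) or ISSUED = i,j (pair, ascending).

t=0 i0:mulh.MUL ; RAW+WAW r4
t=1 i1&i2:xor.ALU/mulh.MUL ; 2-wide
t=2 i3:ld.MEM ; no-port MEM/MEM
t=3 i4&i5:st.MEM/mul.MUL ; 2-wide
t=4 i6:bne.BR ; no-port BR/MEM
t=5 i7:st.MEM ; no-port MEM/MEM
t=6 i8&i9:st.MEM/sll.ALU ; 2-wide

ISSUED = 6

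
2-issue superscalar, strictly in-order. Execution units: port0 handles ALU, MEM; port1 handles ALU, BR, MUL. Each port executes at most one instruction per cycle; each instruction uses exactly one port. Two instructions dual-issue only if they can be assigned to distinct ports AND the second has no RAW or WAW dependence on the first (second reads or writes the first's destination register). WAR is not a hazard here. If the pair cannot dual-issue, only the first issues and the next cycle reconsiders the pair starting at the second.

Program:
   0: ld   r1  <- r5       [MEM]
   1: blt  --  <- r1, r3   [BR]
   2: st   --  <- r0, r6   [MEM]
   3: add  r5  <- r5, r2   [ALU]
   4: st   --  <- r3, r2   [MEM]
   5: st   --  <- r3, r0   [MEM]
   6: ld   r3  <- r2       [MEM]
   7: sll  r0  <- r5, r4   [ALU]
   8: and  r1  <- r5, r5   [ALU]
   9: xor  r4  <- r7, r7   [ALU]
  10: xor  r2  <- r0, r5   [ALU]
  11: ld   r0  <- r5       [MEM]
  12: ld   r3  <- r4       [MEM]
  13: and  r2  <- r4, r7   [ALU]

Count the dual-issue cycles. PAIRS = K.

t=0 i0:ld.MEM ; RAW r1
t=1 i1/i2:blt.BR;st.MEM ; dual
t=2 i3/i4:add.ALU;st.MEM ; dual
t=3 i5:st.MEM ; no-port MEM/MEM
t=4 i6/i7:ld.MEM;sll.ALU ; dual
t=5 i8/i9:and.ALU;xor.ALU ; dual
t=6 i10/i11:xor.ALU;ld.MEM ; dual
t=7 i12/i13:ld.MEM;and.ALU ; dual

PAIRS = 6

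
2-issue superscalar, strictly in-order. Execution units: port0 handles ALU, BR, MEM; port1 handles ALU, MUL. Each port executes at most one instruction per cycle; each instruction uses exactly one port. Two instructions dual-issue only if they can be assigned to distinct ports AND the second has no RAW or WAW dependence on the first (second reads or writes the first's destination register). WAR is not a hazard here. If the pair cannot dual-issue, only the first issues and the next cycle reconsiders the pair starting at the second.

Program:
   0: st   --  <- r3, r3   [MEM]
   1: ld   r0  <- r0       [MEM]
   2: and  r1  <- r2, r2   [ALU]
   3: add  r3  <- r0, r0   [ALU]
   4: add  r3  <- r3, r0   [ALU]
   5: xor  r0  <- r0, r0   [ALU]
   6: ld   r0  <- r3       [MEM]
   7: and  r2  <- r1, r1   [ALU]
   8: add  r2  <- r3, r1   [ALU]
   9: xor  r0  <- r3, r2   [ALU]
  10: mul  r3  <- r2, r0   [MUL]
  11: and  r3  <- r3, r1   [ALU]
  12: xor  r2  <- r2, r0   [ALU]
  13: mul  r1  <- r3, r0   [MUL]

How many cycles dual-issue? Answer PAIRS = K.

PAIRS = 4

#0 head=0: st.MEM i0 no-port MEM/MEM
#1 head=1: ld.MEM and.ALU i1,i2 dual
#2 head=3: add.ALU i3 RAW+WAW r3
#3 head=4: add.ALU xor.ALU i4,i5 dual
#4 head=6: ld.MEM and.ALU i6,i7 dual
#5 head=8: add.ALU i8 RAW r2
#6 head=9: xor.ALU i9 RAW r0
#7 head=10: mul.MUL i10 RAW+WAW r3
#8 head=11: and.ALU xor.ALU i11,i12 dual
#9 head=13: mul.MUL i13 tail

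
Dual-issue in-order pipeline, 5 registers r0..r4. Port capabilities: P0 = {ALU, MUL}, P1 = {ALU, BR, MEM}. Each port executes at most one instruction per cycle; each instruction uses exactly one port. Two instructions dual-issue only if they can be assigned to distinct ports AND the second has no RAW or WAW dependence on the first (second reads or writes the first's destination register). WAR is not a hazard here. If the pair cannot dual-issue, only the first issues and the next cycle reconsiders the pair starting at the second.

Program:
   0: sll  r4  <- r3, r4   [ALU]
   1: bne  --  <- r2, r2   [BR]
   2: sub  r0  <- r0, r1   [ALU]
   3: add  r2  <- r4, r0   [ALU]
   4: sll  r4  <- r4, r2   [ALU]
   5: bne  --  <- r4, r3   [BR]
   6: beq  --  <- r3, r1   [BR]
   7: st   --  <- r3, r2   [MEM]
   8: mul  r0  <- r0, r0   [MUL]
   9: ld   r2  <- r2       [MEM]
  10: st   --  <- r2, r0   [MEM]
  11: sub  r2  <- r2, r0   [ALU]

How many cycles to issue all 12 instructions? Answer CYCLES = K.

CYCLES = 9

#0 head=0: sll.ALU bne.BR i0+i1 2-wide
#1 head=2: sub.ALU i2 RAW r0
#2 head=3: add.ALU i3 RAW r2
#3 head=4: sll.ALU i4 RAW r4
#4 head=5: bne.BR i5 no-port BR/BR
#5 head=6: beq.BR i6 no-port BR/MEM
#6 head=7: st.MEM mul.MUL i7+i8 2-wide
#7 head=9: ld.MEM i9 no-port MEM/MEM
#8 head=10: st.MEM sub.ALU i10+i11 2-wide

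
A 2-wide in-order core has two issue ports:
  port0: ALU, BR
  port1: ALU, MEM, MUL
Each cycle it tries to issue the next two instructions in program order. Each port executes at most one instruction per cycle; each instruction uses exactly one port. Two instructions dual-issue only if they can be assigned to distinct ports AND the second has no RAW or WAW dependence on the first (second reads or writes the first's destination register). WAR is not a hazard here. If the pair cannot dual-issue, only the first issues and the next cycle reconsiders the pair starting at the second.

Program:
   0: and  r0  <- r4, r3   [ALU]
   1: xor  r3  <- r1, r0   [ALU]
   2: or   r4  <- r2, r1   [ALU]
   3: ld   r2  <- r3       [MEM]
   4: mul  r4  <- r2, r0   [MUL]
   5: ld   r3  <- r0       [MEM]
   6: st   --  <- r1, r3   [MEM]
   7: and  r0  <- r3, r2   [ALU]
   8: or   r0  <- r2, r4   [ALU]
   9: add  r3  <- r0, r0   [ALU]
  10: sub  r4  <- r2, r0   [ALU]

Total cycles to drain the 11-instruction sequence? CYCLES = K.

[0] i0  and  -- RAW r0
[1] i1+i2  xor/or  -- pair
[2] i3  ld  -- no-port MEM/MUL
[3] i4  mul  -- no-port MUL/MEM
[4] i5  ld  -- no-port MEM/MEM
[5] i6+i7  st/and  -- pair
[6] i8  or  -- RAW r0
[7] i9+i10  add/sub  -- pair

CYCLES = 8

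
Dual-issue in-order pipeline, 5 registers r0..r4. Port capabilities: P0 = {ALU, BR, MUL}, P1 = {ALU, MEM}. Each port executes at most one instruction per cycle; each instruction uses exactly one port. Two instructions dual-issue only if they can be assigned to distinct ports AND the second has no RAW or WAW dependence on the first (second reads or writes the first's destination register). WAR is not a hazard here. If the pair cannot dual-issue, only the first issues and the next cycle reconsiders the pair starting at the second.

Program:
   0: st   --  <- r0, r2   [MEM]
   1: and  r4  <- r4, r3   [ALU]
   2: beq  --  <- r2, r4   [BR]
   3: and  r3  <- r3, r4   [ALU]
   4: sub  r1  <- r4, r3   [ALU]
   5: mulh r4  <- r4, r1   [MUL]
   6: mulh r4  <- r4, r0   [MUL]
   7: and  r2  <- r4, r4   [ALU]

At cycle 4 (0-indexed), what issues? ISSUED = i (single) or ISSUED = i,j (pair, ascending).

[0] i0+i1  st.MEM+and.ALU  -- 2-wide
[1] i2+i3  beq.BR+and.ALU  -- 2-wide
[2] i4  sub.ALU  -- RAW r1
[3] i5  mulh.MUL  -- no-port MUL/MUL
[4] i6  mulh.MUL  -- RAW r4
[5] i7  and.ALU  -- tail

ISSUED = 6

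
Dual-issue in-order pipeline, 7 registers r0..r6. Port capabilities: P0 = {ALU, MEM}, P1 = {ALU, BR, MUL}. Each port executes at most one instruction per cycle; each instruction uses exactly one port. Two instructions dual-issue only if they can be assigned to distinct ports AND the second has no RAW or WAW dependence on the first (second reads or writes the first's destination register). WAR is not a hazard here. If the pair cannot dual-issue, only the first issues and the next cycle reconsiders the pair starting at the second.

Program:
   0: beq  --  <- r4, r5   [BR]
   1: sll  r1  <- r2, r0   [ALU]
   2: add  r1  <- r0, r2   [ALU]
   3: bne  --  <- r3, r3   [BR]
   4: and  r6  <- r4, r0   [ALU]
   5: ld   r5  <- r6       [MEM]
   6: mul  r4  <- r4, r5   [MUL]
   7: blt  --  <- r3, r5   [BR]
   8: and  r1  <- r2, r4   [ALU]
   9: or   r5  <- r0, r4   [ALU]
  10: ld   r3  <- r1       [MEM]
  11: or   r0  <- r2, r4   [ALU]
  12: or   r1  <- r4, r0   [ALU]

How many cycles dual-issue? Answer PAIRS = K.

t=0 i0&i1:beq.BR/sll.ALU ; dual
t=1 i2&i3:add.ALU/bne.BR ; dual
t=2 i4:and.ALU ; RAW r6
t=3 i5:ld.MEM ; RAW r5
t=4 i6:mul.MUL ; no-port MUL/BR
t=5 i7&i8:blt.BR/and.ALU ; dual
t=6 i9&i10:or.ALU/ld.MEM ; dual
t=7 i11:or.ALU ; RAW r0
t=8 i12:or.ALU ; tail

PAIRS = 4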